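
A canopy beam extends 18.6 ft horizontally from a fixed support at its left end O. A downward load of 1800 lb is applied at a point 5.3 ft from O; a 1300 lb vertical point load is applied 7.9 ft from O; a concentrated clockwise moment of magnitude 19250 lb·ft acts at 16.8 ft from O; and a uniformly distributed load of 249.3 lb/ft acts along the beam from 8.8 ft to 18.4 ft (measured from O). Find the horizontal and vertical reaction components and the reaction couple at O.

O_x = 0, O_y = 5493 lb, M_O = 71610 lb·ft

Resultant of the distributed load: 249.3 × 9.6 = 2393.28 lb at 13.6 ft from O.
ΣF_x = 0: O_x = 0.
ΣF_y = 0: O_y − 1800 − 1300 − 249.3·9.6 = 0 → O_y = 5493 lb.
ΣM about O: M_O − 1800·5.3 − 1300·7.9 − 19250 − (249.3·9.6)·13.6 = 0 → M_O = 71610 lb·ft.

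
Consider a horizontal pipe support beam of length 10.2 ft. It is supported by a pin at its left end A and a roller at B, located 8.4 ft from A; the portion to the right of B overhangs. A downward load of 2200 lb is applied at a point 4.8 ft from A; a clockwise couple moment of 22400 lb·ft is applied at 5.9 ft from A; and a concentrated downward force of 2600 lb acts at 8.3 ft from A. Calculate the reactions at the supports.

ΣM about A: B_y·8.4 − 2200·4.8 − 22400 − 2600·8.3 = 0 → B_y = 54540/8.4 = 6492.86 ≈ 6493 lb.
ΣF_y = 0: A_y + 6492.86 − 2200 − 2600 = 0 → A_y = -1693 lb.
ΣF_x = 0: no horizontal applied forces, so A_x = 0.

A_x = 0, A_y = -1693 lb, B_y = 6493 lb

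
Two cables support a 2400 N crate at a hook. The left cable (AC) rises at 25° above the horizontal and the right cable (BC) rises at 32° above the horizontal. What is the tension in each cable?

ΣF_x = 0: −T_AC·cos25° + T_BC·cos32° = 0 → T_BC = 1.0687·T_AC.
ΣF_y = 0: T_AC·sin25° + T_BC·sin32° = 2400.
Substitute: T_AC·(0.422618 + 1.0687·0.529919) = 2400 → T_AC = 2426.83 ≈ 2427 N.
Then T_BC = 1.0687 × 2426.83 = 2594 N.

T_AC = 2427 N, T_BC = 2594 N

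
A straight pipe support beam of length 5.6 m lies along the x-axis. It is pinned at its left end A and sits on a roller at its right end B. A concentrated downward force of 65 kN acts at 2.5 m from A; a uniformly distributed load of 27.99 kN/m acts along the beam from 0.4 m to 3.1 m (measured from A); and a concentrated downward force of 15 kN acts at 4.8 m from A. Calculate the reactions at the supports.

Resultant of the distributed load: 27.99 × 2.7 = 75.573 kN at 1.75 m from A.
Taking moments about A: B_y·5.6 − 65·2.5 − (27.99·2.7)·1.75 − 15·4.8 = 0 → B_y = 366.75275/5.6 = 65.4916 ≈ 65.49 kN.
ΣF_y = 0: A_y + 65.4916 − 65 − 27.99·2.7 − 15 = 0 → A_y = 90.08 kN.
ΣF_x = 0: no horizontal applied forces, so A_x = 0.

A_x = 0, A_y = 90.08 kN, B_y = 65.49 kN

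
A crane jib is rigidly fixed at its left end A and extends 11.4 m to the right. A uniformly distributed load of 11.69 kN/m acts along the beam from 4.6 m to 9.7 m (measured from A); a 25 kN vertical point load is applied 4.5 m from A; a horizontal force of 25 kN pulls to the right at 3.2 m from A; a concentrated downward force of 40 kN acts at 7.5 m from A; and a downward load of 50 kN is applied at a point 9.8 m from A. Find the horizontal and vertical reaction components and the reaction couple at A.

Resultant of the distributed load: 11.69 × 5.1 = 59.619 kN at 7.15 m from A.
ΣF_x = 0: A_x + 25 = 0 → A_x = -25.00 kN.
ΣF_y = 0: A_y − 11.69·5.1 − 25 − 40 − 50 = 0 → A_y = 174.6 kN.
ΣM about A: M_A − (11.69·5.1)·7.15 − 25·4.5 − 40·7.5 − 50·9.8 = 0 → M_A = 1329 kN·m.

A_x = -25.00 kN, A_y = 174.6 kN, M_A = 1329 kN·m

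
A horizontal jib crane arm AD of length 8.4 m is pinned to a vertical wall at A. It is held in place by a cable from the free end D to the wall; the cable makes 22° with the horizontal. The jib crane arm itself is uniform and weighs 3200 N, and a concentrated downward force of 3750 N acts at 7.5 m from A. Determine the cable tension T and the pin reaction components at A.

T = 13210 N, A_x = 12250 N, A_y = 2002 N

ΣM about A: T·sin22°·8.4 − 3200·4.2 − 3750·7.5 = 0 → T = 41565/(8.4·0.374607) = 13209.1 ≈ 13210 N.
ΣF_x = 0: A_x − T·cos22° = 0 → A_x = 13209.1 × 0.927184 = 12250 N.
ΣF_y = 0: A_y + T·sin22° − 3200 − 3750 = 0 → A_y = 6950 − 13209.1 × 0.374607 = 2002 N.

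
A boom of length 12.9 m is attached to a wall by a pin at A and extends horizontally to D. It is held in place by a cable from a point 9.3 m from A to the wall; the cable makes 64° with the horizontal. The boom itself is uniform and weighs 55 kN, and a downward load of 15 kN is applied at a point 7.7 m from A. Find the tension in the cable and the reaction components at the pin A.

ΣM about A: T·sin64°·9.3 − 55·6.45 − 15·7.7 = 0 → T = 470.25/(9.3·0.898794) = 56.2582 ≈ 56.26 kN.
ΣF_x = 0: A_x − T·cos64° = 0 → A_x = 56.2582 × 0.438371 = 24.66 kN.
ΣF_y = 0: A_y + T·sin64° − 55 − 15 = 0 → A_y = 70 − 56.2582 × 0.898794 = 19.44 kN.

T = 56.26 kN, A_x = 24.66 kN, A_y = 19.44 kN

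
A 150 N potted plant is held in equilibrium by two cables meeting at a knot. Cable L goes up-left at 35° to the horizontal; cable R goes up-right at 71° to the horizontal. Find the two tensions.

T_L = 50.80 N, T_R = 127.8 N

ΣF_x = 0: −T_L·cos35° + T_R·cos71° = 0 → T_R = 2.51607·T_L.
ΣF_y = 0: T_L·sin35° + T_R·sin71° = 150.
Substitute: T_L·(0.573576 + 2.51607·0.945519) = 150 → T_L = 50.8032 ≈ 50.80 N.
Then T_R = 2.51607 × 50.8032 = 127.8 N.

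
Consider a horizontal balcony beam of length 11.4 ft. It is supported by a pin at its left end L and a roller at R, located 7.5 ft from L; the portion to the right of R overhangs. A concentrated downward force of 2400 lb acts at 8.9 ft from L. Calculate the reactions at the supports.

L_x = 0, L_y = -448.0 lb, R_y = 2848 lb

Moments about L: R_y·7.5 − 2400·8.9 = 0 → R_y = 21360/7.5 = 2848 lb.
ΣF_y = 0: L_y + 2848 − 2400 = 0 → L_y = -448.0 lb.
ΣF_x = 0: no horizontal applied forces, so L_x = 0.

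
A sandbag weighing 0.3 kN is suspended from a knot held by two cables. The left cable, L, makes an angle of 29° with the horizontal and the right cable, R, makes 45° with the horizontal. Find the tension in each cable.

T_L = 0.2207 kN, T_R = 0.2730 kN

ΣF_x = 0: −T_L·cos29° + T_R·cos45° = 0 → T_R = 1.2369·T_L.
ΣF_y = 0: T_L·sin29° + T_R·sin45° = 0.3.
Substitute: T_L·(0.48481 + 1.2369·0.707107) = 0.3 → T_L = 0.220681 ≈ 0.2207 kN.
Then T_R = 1.2369 × 0.220681 = 0.2730 kN.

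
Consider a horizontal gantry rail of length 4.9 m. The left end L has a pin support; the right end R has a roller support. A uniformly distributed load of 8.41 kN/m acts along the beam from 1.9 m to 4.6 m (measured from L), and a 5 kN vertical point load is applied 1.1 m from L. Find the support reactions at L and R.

Resultant of the distributed load: 8.41 × 2.7 = 22.707 kN at 3.25 m from L.
Moments about L: R_y·4.9 − (8.41·2.7)·3.25 − 5·1.1 = 0 → R_y = 79.29775/4.9 = 16.1832 ≈ 16.18 kN.
ΣF_y = 0: L_y + 16.1832 − 8.41·2.7 − 5 = 0 → L_y = 11.52 kN.
ΣF_x = 0: no horizontal applied forces, so L_x = 0.

L_x = 0, L_y = 11.52 kN, R_y = 16.18 kN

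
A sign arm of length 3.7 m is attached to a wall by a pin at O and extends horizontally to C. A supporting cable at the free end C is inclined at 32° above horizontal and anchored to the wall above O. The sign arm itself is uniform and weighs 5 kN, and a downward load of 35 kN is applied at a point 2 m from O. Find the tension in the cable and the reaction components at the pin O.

ΣM about O: T·sin32°·3.7 − 5·1.85 − 35·2 = 0 → T = 79.25/(3.7·0.529919) = 40.4192 ≈ 40.42 kN.
ΣF_x = 0: O_x − T·cos32° = 0 → O_x = 40.4192 × 0.848048 = 34.28 kN.
ΣF_y = 0: O_y + T·sin32° − 5 − 35 = 0 → O_y = 40 − 40.4192 × 0.529919 = 18.58 kN.

T = 40.42 kN, O_x = 34.28 kN, O_y = 18.58 kN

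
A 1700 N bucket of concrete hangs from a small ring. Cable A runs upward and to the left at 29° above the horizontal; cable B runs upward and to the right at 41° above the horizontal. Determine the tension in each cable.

T_A = 1365 N, T_B = 1582 N

ΣF_x = 0: −T_A·cos29° + T_B·cos41° = 0 → T_B = 1.15888·T_A.
ΣF_y = 0: T_A·sin29° + T_B·sin41° = 1700.
Substitute: T_A·(0.48481 + 1.15888·0.656059) = 1700 → T_A = 1365.35 ≈ 1365 N.
Then T_B = 1.15888 × 1365.35 = 1582 N.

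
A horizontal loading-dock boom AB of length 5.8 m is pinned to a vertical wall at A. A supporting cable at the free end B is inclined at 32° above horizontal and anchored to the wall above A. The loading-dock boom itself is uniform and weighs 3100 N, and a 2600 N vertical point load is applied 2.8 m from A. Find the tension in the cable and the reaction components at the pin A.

ΣM about A: T·sin32°·5.8 − 3100·2.9 − 2600·2.8 = 0 → T = 16270/(5.8·0.529919) = 5293.59 ≈ 5294 N.
ΣF_x = 0: A_x − T·cos32° = 0 → A_x = 5293.59 × 0.848048 = 4489 N.
ΣF_y = 0: A_y + T·sin32° − 3100 − 2600 = 0 → A_y = 5700 − 5293.59 × 0.529919 = 2895 N.

T = 5294 N, A_x = 4489 N, A_y = 2895 N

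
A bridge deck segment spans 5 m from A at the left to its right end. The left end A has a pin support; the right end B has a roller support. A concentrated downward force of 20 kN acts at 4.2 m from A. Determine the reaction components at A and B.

A_x = 0, A_y = 3.200 kN, B_y = 16.80 kN

Moments about A: B_y·5 − 20·4.2 = 0 → B_y = 84/5 = 16.80 kN.
ΣF_y = 0: A_y + 16.8 − 20 = 0 → A_y = 3.200 kN.
ΣF_x = 0: no horizontal applied forces, so A_x = 0.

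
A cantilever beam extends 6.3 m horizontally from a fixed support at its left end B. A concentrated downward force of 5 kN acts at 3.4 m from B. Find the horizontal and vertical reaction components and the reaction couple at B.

B_x = 0, B_y = 5.000 kN, M_B = 17.00 kN·m

ΣF_x = 0: B_x = 0.
ΣF_y = 0: B_y − 5 = 0 → B_y = 5.000 kN.
ΣM about B: M_B − 5·3.4 = 0 → M_B = 17.00 kN·m.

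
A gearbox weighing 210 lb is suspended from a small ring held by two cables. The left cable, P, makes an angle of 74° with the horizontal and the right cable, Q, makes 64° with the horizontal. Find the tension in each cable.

T_P = 137.6 lb, T_Q = 86.51 lb

ΣF_x = 0: −T_P·cos74° + T_Q·cos64° = 0 → T_Q = 0.628776·T_P.
ΣF_y = 0: T_P·sin74° + T_Q·sin64° = 210.
Substitute: T_P·(0.961262 + 0.628776·0.898794) = 210 → T_P = 137.578 ≈ 137.6 lb.
Then T_Q = 0.628776 × 137.578 = 86.51 lb.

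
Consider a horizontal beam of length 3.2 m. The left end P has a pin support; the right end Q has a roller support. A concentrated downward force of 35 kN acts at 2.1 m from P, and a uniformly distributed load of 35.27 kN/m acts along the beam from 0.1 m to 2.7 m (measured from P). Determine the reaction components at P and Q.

Resultant of the distributed load: 35.27 × 2.6 = 91.702 kN at 1.4 m from P.
Taking moments about P: Q_y·3.2 − 35·2.1 − (35.27·2.6)·1.4 = 0 → Q_y = 201.8828/3.2 = 63.0884 ≈ 63.09 kN.
ΣF_y = 0: P_y + 63.0884 − 35 − 35.27·2.6 = 0 → P_y = 63.61 kN.
ΣF_x = 0: no horizontal applied forces, so P_x = 0.

P_x = 0, P_y = 63.61 kN, Q_y = 63.09 kN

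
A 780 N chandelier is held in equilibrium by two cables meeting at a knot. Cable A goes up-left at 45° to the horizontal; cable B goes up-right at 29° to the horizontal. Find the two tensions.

T_A = 709.7 N, T_B = 573.8 N

ΣF_x = 0: −T_A·cos45° + T_B·cos29° = 0 → T_B = 0.808473·T_A.
ΣF_y = 0: T_A·sin45° + T_B·sin29° = 780.
Substitute: T_A·(0.707107 + 0.808473·0.48481) = 780 → T_A = 709.696 ≈ 709.7 N.
Then T_B = 0.808473 × 709.696 = 573.8 N.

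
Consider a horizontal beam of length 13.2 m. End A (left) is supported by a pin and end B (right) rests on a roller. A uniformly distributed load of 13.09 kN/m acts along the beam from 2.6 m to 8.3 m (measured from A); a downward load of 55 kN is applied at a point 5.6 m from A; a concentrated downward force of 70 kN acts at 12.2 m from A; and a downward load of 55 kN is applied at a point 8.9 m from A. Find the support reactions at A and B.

A_x = 0, A_y = 98.69 kN, B_y = 155.9 kN

Resultant of the distributed load: 13.09 × 5.7 = 74.613 kN at 5.45 m from A.
Taking moments about A: B_y·13.2 − (13.09·5.7)·5.45 − 55·5.6 − 70·12.2 − 55·8.9 = 0 → B_y = 2058.14085/13.2 = 155.92 ≈ 155.9 kN.
ΣF_y = 0: A_y + 155.92 − 13.09·5.7 − 55 − 70 − 55 = 0 → A_y = 98.69 kN.
ΣF_x = 0: no horizontal applied forces, so A_x = 0.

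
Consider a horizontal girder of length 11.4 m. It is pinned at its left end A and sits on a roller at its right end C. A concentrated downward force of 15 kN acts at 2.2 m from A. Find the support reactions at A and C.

A_x = 0, A_y = 12.11 kN, C_y = 2.895 kN

ΣM about A: C_y·11.4 − 15·2.2 = 0 → C_y = 33/11.4 = 2.89474 ≈ 2.895 kN.
ΣF_y = 0: A_y + 2.89474 − 15 = 0 → A_y = 12.11 kN.
ΣF_x = 0: no horizontal applied forces, so A_x = 0.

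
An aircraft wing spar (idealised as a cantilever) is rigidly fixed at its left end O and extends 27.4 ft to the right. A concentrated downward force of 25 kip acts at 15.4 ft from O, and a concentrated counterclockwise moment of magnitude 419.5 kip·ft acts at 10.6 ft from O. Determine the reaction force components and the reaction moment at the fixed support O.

O_x = 0, O_y = 25.00 kip, M_O = -34.50 kip·ft

ΣF_x = 0: O_x = 0.
ΣF_y = 0: O_y − 25 = 0 → O_y = 25.00 kip.
ΣM about O: M_O − 25·15.4 + 419.5 = 0 → M_O = -34.50 kip·ft.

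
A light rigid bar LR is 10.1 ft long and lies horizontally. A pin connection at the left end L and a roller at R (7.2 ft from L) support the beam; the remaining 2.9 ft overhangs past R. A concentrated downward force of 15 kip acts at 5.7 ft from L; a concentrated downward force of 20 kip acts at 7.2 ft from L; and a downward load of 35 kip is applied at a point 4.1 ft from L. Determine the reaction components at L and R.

L_x = 0, L_y = 18.19 kip, R_y = 51.81 kip

ΣM about L: R_y·7.2 − 15·5.7 − 20·7.2 − 35·4.1 = 0 → R_y = 373/7.2 = 51.8056 ≈ 51.81 kip.
ΣF_y = 0: L_y + 51.8056 − 15 − 20 − 35 = 0 → L_y = 18.19 kip.
ΣF_x = 0: no horizontal applied forces, so L_x = 0.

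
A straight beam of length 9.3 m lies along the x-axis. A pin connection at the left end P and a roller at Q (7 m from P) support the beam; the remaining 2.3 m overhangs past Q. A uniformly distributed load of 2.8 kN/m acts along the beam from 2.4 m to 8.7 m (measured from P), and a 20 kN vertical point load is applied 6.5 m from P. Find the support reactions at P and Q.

P_x = 0, P_y = 5.083 kN, Q_y = 32.56 kN

Resultant of the distributed load: 2.8 × 6.3 = 17.64 kN at 5.55 m from P.
ΣM about P: Q_y·7 − (2.8·6.3)·5.55 − 20·6.5 = 0 → Q_y = 227.902/7 = 32.5574 ≈ 32.56 kN.
ΣF_y = 0: P_y + 32.5574 − 2.8·6.3 − 20 = 0 → P_y = 5.083 kN.
ΣF_x = 0: no horizontal applied forces, so P_x = 0.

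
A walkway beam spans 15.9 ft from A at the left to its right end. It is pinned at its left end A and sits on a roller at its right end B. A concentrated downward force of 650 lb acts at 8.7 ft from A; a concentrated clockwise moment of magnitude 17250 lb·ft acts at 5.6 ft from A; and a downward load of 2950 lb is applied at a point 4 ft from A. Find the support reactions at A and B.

A_x = 0, A_y = 1417 lb, B_y = 2183 lb

ΣM about A: B_y·15.9 − 650·8.7 − 17250 − 2950·4 = 0 → B_y = 34705/15.9 = 2182.7 ≈ 2183 lb.
ΣF_y = 0: A_y + 2182.7 − 650 − 2950 = 0 → A_y = 1417 lb.
ΣF_x = 0: no horizontal applied forces, so A_x = 0.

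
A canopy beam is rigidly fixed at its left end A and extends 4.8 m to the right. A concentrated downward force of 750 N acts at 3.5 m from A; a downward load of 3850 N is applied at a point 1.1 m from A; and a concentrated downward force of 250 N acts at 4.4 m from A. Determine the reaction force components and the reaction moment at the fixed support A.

ΣF_x = 0: A_x = 0.
ΣF_y = 0: A_y − 750 − 3850 − 250 = 0 → A_y = 4850 N.
ΣM about A: M_A − 750·3.5 − 3850·1.1 − 250·4.4 = 0 → M_A = 7960 N·m.

A_x = 0, A_y = 4850 N, M_A = 7960 N·m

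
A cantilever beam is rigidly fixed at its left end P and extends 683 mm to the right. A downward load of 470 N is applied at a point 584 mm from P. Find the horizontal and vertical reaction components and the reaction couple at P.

P_x = 0, P_y = 470.0 N, M_P = 274500 N·mm

ΣF_x = 0: P_x = 0.
ΣF_y = 0: P_y − 470 = 0 → P_y = 470.0 N.
ΣM about P: M_P − 470·584 = 0 → M_P = 274500 N·mm.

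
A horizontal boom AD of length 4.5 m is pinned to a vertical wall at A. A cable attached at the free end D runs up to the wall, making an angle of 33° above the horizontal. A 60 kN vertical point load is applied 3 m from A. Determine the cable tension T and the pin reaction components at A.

T = 73.44 kN, A_x = 61.59 kN, A_y = 20.00 kN

ΣM about A: T·sin33°·4.5 − 60·3 = 0 → T = 180/(4.5·0.544639) = 73.4431 ≈ 73.44 kN.
ΣF_x = 0: A_x − T·cos33° = 0 → A_x = 73.4431 × 0.838671 = 61.59 kN.
ΣF_y = 0: A_y + T·sin33° − 60 = 0 → A_y = 60 − 73.4431 × 0.544639 = 20.00 kN.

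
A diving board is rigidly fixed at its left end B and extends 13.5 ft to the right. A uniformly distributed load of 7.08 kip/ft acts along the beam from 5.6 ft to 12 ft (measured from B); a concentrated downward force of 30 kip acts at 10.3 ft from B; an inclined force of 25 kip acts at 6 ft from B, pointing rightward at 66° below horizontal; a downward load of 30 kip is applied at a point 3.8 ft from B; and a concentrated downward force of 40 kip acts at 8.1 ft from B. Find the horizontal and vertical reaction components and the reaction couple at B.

Resultant of the distributed load: 7.08 × 6.4 = 45.312 kip at 8.8 ft from B.
ΣF_x = 0: B_x + 25·cos66° = 0 → B_x = -10.17 kip.
ΣF_y = 0: B_y − 7.08·6.4 − 30 − 25·sin66° − 30 − 40 = 0 → B_y = 168.2 kip.
ΣM about B: M_B − (7.08·6.4)·8.8 − 30·10.3 − 25·sin66°·6 − 30·3.8 − 40·8.1 = 0 → M_B = 1283 kip·ft.

B_x = -10.17 kip, B_y = 168.2 kip, M_B = 1283 kip·ft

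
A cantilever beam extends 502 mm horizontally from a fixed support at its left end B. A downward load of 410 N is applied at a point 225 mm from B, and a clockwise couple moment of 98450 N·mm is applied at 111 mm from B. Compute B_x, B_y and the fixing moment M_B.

B_x = 0, B_y = 410.0 N, M_B = 190700 N·mm

ΣF_x = 0: B_x = 0.
ΣF_y = 0: B_y − 410 = 0 → B_y = 410.0 N.
ΣM about B: M_B − 410·225 − 98450 = 0 → M_B = 190700 N·mm.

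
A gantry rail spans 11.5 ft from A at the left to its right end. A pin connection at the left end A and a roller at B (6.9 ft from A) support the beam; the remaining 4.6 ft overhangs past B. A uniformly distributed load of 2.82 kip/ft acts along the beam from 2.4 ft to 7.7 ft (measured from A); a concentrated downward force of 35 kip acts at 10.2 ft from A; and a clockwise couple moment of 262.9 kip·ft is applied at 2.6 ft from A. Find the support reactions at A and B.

Resultant of the distributed load: 2.82 × 5.3 = 14.946 kip at 5.05 ft from A.
ΣM about A: B_y·6.9 − (2.82·5.3)·5.05 − 35·10.2 − 262.9 = 0 → B_y = 695.3773/6.9 = 100.779 ≈ 100.8 kip.
ΣF_y = 0: A_y + 100.779 − 2.82·5.3 − 35 = 0 → A_y = -50.83 kip.
ΣF_x = 0: no horizontal applied forces, so A_x = 0.

A_x = 0, A_y = -50.83 kip, B_y = 100.8 kip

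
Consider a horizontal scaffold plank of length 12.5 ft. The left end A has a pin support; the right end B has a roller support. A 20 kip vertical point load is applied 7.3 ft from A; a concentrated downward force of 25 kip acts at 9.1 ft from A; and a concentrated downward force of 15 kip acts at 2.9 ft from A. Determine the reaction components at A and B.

A_x = 0, A_y = 26.64 kip, B_y = 33.36 kip

Moments about A: B_y·12.5 − 20·7.3 − 25·9.1 − 15·2.9 = 0 → B_y = 417/12.5 = 33.36 kip.
ΣF_y = 0: A_y + 33.36 − 20 − 25 − 15 = 0 → A_y = 26.64 kip.
ΣF_x = 0: no horizontal applied forces, so A_x = 0.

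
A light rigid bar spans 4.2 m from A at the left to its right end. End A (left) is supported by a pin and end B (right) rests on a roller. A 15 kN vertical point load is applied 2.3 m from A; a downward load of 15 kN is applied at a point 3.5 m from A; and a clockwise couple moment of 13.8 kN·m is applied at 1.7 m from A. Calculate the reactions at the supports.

A_x = 0, A_y = 6.000 kN, B_y = 24.00 kN

Moments about A: B_y·4.2 − 15·2.3 − 15·3.5 − 13.8 = 0 → B_y = 100.8/4.2 = 24.00 kN.
ΣF_y = 0: A_y + 24 − 15 − 15 = 0 → A_y = 6.000 kN.
ΣF_x = 0: no horizontal applied forces, so A_x = 0.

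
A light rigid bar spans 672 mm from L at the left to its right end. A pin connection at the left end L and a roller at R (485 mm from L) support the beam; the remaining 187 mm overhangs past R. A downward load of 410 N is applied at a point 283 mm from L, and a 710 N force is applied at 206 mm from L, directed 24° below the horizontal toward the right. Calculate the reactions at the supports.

L_x = -648.6 N, L_y = 336.9 N, R_y = 361.9 N

Taking moments about L: R_y·485 − 410·283 − 710·sin24°·206 = 0 → R_y = 175519/485 = 361.895 ≈ 361.9 N.
ΣF_y = 0: L_y + 361.895 − 410 − 710·sin24° = 0 → L_y = 336.9 N.
ΣF_x = 0: L_x + 710·cos24° = 0 → L_x = -648.6 N.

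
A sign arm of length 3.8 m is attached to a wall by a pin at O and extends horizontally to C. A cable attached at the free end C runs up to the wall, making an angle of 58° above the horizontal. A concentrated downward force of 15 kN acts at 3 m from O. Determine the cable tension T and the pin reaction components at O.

ΣM about O: T·sin58°·3.8 − 15·3 = 0 → T = 45/(3.8·0.848048) = 13.964 ≈ 13.96 kN.
ΣF_x = 0: O_x − T·cos58° = 0 → O_x = 13.964 × 0.529919 = 7.400 kN.
ΣF_y = 0: O_y + T·sin58° − 15 = 0 → O_y = 15 − 13.964 × 0.848048 = 3.158 kN.

T = 13.96 kN, O_x = 7.400 kN, O_y = 3.158 kN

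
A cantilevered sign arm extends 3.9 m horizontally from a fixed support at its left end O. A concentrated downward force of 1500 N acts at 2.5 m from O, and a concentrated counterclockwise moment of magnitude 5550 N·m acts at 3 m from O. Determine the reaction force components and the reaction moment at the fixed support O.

ΣF_x = 0: O_x = 0.
ΣF_y = 0: O_y − 1500 = 0 → O_y = 1500 N.
ΣM about O: M_O − 1500·2.5 + 5550 = 0 → M_O = -1800 N·m.

O_x = 0, O_y = 1500 N, M_O = -1800 N·m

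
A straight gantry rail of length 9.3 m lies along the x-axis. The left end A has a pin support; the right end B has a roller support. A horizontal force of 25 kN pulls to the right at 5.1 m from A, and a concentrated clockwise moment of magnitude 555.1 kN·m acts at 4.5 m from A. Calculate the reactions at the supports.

Taking moments about A: B_y·9.3 − 555.1 = 0 → B_y = 555.1/9.3 = 59.6882 ≈ 59.69 kN.
ΣF_y = 0: A_y + 59.6882  = 0 → A_y = -59.69 kN.
ΣF_x = 0: A_x + 25 = 0 → A_x = -25.00 kN.

A_x = -25.00 kN, A_y = -59.69 kN, B_y = 59.69 kN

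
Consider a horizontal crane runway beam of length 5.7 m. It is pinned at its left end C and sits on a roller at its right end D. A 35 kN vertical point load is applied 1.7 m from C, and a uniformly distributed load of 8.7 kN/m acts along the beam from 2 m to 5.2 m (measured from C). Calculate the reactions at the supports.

Resultant of the distributed load: 8.7 × 3.2 = 27.84 kN at 3.6 m from C.
ΣM about C: D_y·5.7 − 35·1.7 − (8.7·3.2)·3.6 = 0 → D_y = 159.724/5.7 = 28.0218 ≈ 28.02 kN.
ΣF_y = 0: C_y + 28.0218 − 35 − 8.7·3.2 = 0 → C_y = 34.82 kN.
ΣF_x = 0: no horizontal applied forces, so C_x = 0.

C_x = 0, C_y = 34.82 kN, D_y = 28.02 kN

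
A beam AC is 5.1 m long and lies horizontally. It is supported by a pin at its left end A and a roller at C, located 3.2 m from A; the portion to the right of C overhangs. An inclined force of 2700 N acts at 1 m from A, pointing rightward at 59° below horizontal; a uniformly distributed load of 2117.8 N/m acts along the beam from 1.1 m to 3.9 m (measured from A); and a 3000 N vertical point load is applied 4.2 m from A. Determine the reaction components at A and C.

Resultant of the distributed load: 2117.8 × 2.8 = 5929.84 N at 2.5 m from A.
Taking moments about A: C_y·3.2 − 2700·sin59°·1 − (2117.8·2.8)·2.5 − 3000·4.2 = 0 → C_y = 29739/3.2 = 9293.44 ≈ 9293 N.
ΣF_y = 0: A_y + 9293.44 − 2700·sin59° − 2117.8·2.8 − 3000 = 0 → A_y = 1951 N.
ΣF_x = 0: A_x + 2700·cos59° = 0 → A_x = -1391 N.

A_x = -1391 N, A_y = 1951 N, C_y = 9293 N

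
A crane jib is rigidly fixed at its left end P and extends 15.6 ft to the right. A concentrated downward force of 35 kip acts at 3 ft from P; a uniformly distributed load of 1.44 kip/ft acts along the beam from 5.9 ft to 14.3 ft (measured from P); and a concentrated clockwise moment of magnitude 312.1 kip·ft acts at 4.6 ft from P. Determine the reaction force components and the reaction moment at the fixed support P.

P_x = 0, P_y = 47.10 kip, M_P = 539.3 kip·ft

Resultant of the distributed load: 1.44 × 8.4 = 12.096 kip at 10.1 ft from P.
ΣF_x = 0: P_x = 0.
ΣF_y = 0: P_y − 35 − 1.44·8.4 = 0 → P_y = 47.10 kip.
ΣM about P: M_P − 35·3 − (1.44·8.4)·10.1 − 312.1 = 0 → M_P = 539.3 kip·ft.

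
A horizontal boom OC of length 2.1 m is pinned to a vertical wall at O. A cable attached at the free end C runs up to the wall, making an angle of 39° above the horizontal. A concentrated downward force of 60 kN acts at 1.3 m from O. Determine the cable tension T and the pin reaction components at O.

ΣM about O: T·sin39°·2.1 − 60·1.3 = 0 → T = 78/(2.1·0.62932) = 59.0206 ≈ 59.02 kN.
ΣF_x = 0: O_x − T·cos39° = 0 → O_x = 59.0206 × 0.777146 = 45.87 kN.
ΣF_y = 0: O_y + T·sin39° − 60 = 0 → O_y = 60 − 59.0206 × 0.62932 = 22.86 kN.

T = 59.02 kN, O_x = 45.87 kN, O_y = 22.86 kN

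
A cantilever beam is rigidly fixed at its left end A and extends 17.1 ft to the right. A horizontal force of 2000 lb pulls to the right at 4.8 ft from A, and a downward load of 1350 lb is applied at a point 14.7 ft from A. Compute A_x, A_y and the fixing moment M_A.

ΣF_x = 0: A_x + 2000 = 0 → A_x = -2000 lb.
ΣF_y = 0: A_y − 1350 = 0 → A_y = 1350 lb.
ΣM about A: M_A − 1350·14.7 = 0 → M_A = 19840 lb·ft.

A_x = -2000 lb, A_y = 1350 lb, M_A = 19840 lb·ft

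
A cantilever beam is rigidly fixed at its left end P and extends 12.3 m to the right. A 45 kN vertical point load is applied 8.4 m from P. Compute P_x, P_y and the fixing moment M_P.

ΣF_x = 0: P_x = 0.
ΣF_y = 0: P_y − 45 = 0 → P_y = 45.00 kN.
ΣM about P: M_P − 45·8.4 = 0 → M_P = 378.0 kN·m.

P_x = 0, P_y = 45.00 kN, M_P = 378.0 kN·m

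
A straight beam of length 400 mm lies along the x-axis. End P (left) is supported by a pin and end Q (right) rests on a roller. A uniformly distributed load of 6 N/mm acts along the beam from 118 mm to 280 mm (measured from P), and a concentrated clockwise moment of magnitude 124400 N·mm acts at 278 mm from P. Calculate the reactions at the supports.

P_x = 0, P_y = 177.4 N, Q_y = 794.6 N

Resultant of the distributed load: 6 × 162 = 972 N at 199 mm from P.
Moments about P: Q_y·400 − (6·162)·199 − 124400 = 0 → Q_y = 317828/400 = 794.57 ≈ 794.6 N.
ΣF_y = 0: P_y + 794.57 − 6·162 = 0 → P_y = 177.4 N.
ΣF_x = 0: no horizontal applied forces, so P_x = 0.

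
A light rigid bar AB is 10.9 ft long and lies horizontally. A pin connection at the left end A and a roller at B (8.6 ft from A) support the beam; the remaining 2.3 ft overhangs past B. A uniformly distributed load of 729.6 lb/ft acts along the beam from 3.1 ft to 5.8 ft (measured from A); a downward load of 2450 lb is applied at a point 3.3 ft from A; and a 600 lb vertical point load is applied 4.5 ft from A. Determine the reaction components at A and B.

Resultant of the distributed load: 729.6 × 2.7 = 1969.92 lb at 4.45 ft from A.
Moments about A: B_y·8.6 − (729.6·2.7)·4.45 − 2450·3.3 − 600·4.5 = 0 → B_y = 19551.144/8.6 = 2273.39 ≈ 2273 lb.
ΣF_y = 0: A_y + 2273.39 − 729.6·2.7 − 2450 − 600 = 0 → A_y = 2747 lb.
ΣF_x = 0: no horizontal applied forces, so A_x = 0.

A_x = 0, A_y = 2747 lb, B_y = 2273 lb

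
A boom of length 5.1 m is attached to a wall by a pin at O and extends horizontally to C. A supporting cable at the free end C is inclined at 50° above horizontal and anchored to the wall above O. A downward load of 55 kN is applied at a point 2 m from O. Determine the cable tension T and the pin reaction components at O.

ΣM about O: T·sin50°·5.1 − 55·2 = 0 → T = 110/(5.1·0.766044) = 28.1559 ≈ 28.16 kN.
ΣF_x = 0: O_x − T·cos50° = 0 → O_x = 28.1559 × 0.642788 = 18.10 kN.
ΣF_y = 0: O_y + T·sin50° − 55 = 0 → O_y = 55 − 28.1559 × 0.766044 = 33.43 kN.

T = 28.16 kN, O_x = 18.10 kN, O_y = 33.43 kN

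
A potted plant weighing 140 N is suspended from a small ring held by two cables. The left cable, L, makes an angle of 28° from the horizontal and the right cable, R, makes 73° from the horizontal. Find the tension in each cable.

ΣF_x = 0: −T_L·cos28° + T_R·cos73° = 0 → T_R = 3.01995·T_L.
ΣF_y = 0: T_L·sin28° + T_R·sin73° = 140.
Substitute: T_L·(0.469472 + 3.01995·0.956305) = 140 → T_L = 41.6981 ≈ 41.70 N.
Then T_R = 3.01995 × 41.6981 = 125.9 N.

T_L = 41.70 N, T_R = 125.9 N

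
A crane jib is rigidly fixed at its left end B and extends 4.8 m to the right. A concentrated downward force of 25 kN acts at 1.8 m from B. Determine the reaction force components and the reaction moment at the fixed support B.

ΣF_x = 0: B_x = 0.
ΣF_y = 0: B_y − 25 = 0 → B_y = 25.00 kN.
ΣM about B: M_B − 25·1.8 = 0 → M_B = 45.00 kN·m.

B_x = 0, B_y = 25.00 kN, M_B = 45.00 kN·m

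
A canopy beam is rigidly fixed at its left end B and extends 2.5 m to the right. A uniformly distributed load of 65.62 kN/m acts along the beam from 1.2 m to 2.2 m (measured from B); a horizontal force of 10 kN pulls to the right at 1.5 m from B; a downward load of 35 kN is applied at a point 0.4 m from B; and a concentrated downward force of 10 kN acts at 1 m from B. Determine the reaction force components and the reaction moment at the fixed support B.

Resultant of the distributed load: 65.62 × 1 = 65.62 kN at 1.7 m from B.
ΣF_x = 0: B_x + 10 = 0 → B_x = -10.00 kN.
ΣF_y = 0: B_y − 65.62·1 − 35 − 10 = 0 → B_y = 110.6 kN.
ΣM about B: M_B − (65.62·1)·1.7 − 35·0.4 − 10·1 = 0 → M_B = 135.6 kN·m.

B_x = -10.00 kN, B_y = 110.6 kN, M_B = 135.6 kN·m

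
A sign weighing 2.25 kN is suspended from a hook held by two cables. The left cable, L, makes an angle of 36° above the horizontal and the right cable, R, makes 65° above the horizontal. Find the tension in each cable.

T_L = 0.9687 kN, T_R = 1.854 kN

ΣF_x = 0: −T_L·cos36° + T_R·cos65° = 0 → T_R = 1.9143·T_L.
ΣF_y = 0: T_L·sin36° + T_R·sin65° = 2.25.
Substitute: T_L·(0.587785 + 1.9143·0.906308) = 2.25 → T_L = 0.968688 ≈ 0.9687 kN.
Then T_R = 1.9143 × 0.968688 = 1.854 kN.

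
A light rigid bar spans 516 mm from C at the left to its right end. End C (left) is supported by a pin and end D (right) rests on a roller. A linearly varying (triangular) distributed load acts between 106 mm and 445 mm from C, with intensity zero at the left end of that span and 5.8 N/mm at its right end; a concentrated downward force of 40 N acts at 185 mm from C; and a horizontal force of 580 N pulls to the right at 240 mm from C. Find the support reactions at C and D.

C_x = -580.0 N, C_y = 376.2 N, D_y = 646.9 N

Resultant of the triangular load: ½ × 5.8 × 339 = 983.1 N, acting at 332 mm from C (one-third of the span from the peak).
Moments about C: D_y·516 − (½·5.8·339)·332 − 40·185 = 0 → D_y = 333789.2/516 = 646.878 ≈ 646.9 N.
ΣF_y = 0: C_y + 646.878 − ½·5.8·339 − 40 = 0 → C_y = 376.2 N.
ΣF_x = 0: C_x + 580 = 0 → C_x = -580.0 N.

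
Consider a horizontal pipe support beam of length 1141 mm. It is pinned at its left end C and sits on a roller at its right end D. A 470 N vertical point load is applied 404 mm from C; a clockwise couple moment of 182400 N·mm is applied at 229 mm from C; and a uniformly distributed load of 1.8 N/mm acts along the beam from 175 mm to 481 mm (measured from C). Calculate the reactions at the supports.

Resultant of the distributed load: 1.8 × 306 = 550.8 N at 328 mm from C.
Moments about C: D_y·1141 − 470·404 − 182400 − (1.8·306)·328 = 0 → D_y = 552942.4/1141 = 484.612 ≈ 484.6 N.
ΣF_y = 0: C_y + 484.612 − 470 − 1.8·306 = 0 → C_y = 536.2 N.
ΣF_x = 0: no horizontal applied forces, so C_x = 0.

C_x = 0, C_y = 536.2 N, D_y = 484.6 N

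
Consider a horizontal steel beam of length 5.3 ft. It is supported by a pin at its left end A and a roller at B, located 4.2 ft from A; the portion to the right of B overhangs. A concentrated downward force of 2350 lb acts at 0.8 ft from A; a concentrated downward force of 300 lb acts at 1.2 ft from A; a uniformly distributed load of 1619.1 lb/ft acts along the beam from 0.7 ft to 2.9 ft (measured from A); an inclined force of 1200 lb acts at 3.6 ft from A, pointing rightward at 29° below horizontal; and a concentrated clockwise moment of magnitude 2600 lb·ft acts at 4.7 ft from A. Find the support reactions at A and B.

A_x = -1050 lb, A_y = 3616 lb, B_y = 3178 lb

Resultant of the distributed load: 1619.1 × 2.2 = 3562.02 lb at 1.8 ft from A.
ΣM about A: B_y·4.2 − 2350·0.8 − 300·1.2 − (1619.1·2.2)·1.8 − 1200·sin29°·3.6 − 2600 = 0 → B_y = 13346/4.2 = 3177.62 ≈ 3178 lb.
ΣF_y = 0: A_y + 3177.62 − 2350 − 300 − 1619.1·2.2 − 1200·sin29° = 0 → A_y = 3616 lb.
ΣF_x = 0: A_x + 1200·cos29° = 0 → A_x = -1050 lb.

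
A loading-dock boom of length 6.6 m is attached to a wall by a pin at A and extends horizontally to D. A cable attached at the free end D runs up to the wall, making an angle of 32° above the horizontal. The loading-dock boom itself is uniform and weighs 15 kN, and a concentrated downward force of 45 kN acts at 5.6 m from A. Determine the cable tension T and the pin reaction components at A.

ΣM about A: T·sin32°·6.6 − 15·3.3 − 45·5.6 = 0 → T = 301.5/(6.6·0.529919) = 86.2053 ≈ 86.21 kN.
ΣF_x = 0: A_x − T·cos32° = 0 → A_x = 86.2053 × 0.848048 = 73.11 kN.
ΣF_y = 0: A_y + T·sin32° − 15 − 45 = 0 → A_y = 60 − 86.2053 × 0.529919 = 14.32 kN.

T = 86.21 kN, A_x = 73.11 kN, A_y = 14.32 kN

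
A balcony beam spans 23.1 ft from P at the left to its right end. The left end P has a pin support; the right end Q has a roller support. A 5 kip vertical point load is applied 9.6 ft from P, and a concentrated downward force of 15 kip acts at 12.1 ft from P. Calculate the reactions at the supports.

Taking moments about P: Q_y·23.1 − 5·9.6 − 15·12.1 = 0 → Q_y = 229.5/23.1 = 9.93506 ≈ 9.935 kip.
ΣF_y = 0: P_y + 9.93506 − 5 − 15 = 0 → P_y = 10.06 kip.
ΣF_x = 0: no horizontal applied forces, so P_x = 0.

P_x = 0, P_y = 10.06 kip, Q_y = 9.935 kip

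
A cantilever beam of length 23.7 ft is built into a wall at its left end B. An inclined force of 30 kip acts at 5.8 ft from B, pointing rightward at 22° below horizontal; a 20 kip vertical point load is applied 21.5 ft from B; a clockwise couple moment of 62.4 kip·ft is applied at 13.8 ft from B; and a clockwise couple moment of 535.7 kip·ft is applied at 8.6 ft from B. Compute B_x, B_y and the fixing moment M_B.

B_x = -27.82 kip, B_y = 31.24 kip, M_B = 1093 kip·ft

ΣF_x = 0: B_x + 30·cos22° = 0 → B_x = -27.82 kip.
ΣF_y = 0: B_y − 30·sin22° − 20 = 0 → B_y = 31.24 kip.
ΣM about B: M_B − 30·sin22°·5.8 − 20·21.5 − 62.4 − 535.7 = 0 → M_B = 1093 kip·ft.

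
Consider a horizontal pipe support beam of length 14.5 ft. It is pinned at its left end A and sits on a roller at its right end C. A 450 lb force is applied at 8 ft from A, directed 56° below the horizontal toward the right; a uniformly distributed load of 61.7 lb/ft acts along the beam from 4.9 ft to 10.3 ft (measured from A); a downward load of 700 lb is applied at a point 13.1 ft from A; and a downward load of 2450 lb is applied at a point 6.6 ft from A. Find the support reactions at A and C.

A_x = -251.6 lb, A_y = 1728 lb, C_y = 2128 lb

Resultant of the distributed load: 61.7 × 5.4 = 333.18 lb at 7.6 ft from A.
Moments about A: C_y·14.5 − 450·sin56°·8 − (61.7·5.4)·7.6 − 700·13.1 − 2450·6.6 = 0 → C_y = 30856.7/14.5 = 2128.05 ≈ 2128 lb.
ΣF_y = 0: A_y + 2128.05 − 450·sin56° − 61.7·5.4 − 700 − 2450 = 0 → A_y = 1728 lb.
ΣF_x = 0: A_x + 450·cos56° = 0 → A_x = -251.6 lb.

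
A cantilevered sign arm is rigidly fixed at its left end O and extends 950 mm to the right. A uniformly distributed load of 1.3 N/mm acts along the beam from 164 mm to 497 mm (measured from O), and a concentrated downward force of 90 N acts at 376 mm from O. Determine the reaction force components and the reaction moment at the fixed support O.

Resultant of the distributed load: 1.3 × 333 = 432.9 N at 330.5 mm from O.
ΣF_x = 0: O_x = 0.
ΣF_y = 0: O_y − 1.3·333 − 90 = 0 → O_y = 522.9 N.
ΣM about O: M_O − (1.3·333)·330.5 − 90·376 = 0 → M_O = 176900 N·mm.

O_x = 0, O_y = 522.9 N, M_O = 176900 N·mm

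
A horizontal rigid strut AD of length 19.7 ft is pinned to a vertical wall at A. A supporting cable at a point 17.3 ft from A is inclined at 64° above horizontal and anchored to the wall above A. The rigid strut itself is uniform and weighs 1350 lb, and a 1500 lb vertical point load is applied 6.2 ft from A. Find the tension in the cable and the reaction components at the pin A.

ΣM about A: T·sin64°·17.3 − 1350·9.85 − 1500·6.2 = 0 → T = 22597.5/(17.3·0.898794) = 1453.3 ≈ 1453 lb.
ΣF_x = 0: A_x − T·cos64° = 0 → A_x = 1453.3 × 0.438371 = 637.1 lb.
ΣF_y = 0: A_y + T·sin64° − 1350 − 1500 = 0 → A_y = 2850 − 1453.3 × 0.898794 = 1544 lb.

T = 1453 lb, A_x = 637.1 lb, A_y = 1544 lb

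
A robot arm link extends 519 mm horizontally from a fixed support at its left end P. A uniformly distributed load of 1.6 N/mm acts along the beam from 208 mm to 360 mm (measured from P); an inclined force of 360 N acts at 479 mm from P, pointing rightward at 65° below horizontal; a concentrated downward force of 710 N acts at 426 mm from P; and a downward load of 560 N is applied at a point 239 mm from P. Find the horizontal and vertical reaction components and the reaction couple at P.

Resultant of the distributed load: 1.6 × 152 = 243.2 N at 284 mm from P.
ΣF_x = 0: P_x + 360·cos65° = 0 → P_x = -152.1 N.
ΣF_y = 0: P_y − 1.6·152 − 360·sin65° − 710 − 560 = 0 → P_y = 1839 N.
ΣM about P: M_P − (1.6·152)·284 − 360·sin65°·479 − 710·426 − 560·239 = 0 → M_P = 661700 N·mm.

P_x = -152.1 N, P_y = 1839 N, M_P = 661700 N·mm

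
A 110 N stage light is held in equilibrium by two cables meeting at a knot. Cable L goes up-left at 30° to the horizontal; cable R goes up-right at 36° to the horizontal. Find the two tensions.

T_L = 97.41 N, T_R = 104.3 N

ΣF_x = 0: −T_L·cos30° + T_R·cos36° = 0 → T_R = 1.07047·T_L.
ΣF_y = 0: T_L·sin30° + T_R·sin36° = 110.
Substitute: T_L·(0.5 + 1.07047·0.587785) = 110 → T_L = 97.4136 ≈ 97.41 N.
Then T_R = 1.07047 × 97.4136 = 104.3 N.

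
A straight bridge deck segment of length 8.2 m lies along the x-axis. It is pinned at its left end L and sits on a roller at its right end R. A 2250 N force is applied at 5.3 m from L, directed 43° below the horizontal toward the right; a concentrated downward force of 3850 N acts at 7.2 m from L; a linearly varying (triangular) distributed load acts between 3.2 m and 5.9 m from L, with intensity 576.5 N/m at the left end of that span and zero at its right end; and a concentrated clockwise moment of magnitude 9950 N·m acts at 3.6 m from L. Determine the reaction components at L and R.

Resultant of the triangular load: ½ × 576.5 × 2.7 = 778.275 N, acting at 4.1 m from L (one-third of the span from the peak).
Moments about L: R_y·8.2 − 2250·sin43°·5.3 − 3850·7.2 − (½·576.5·2.7)·4.1 − 9950 = 0 → R_y = 48993.8/8.2 = 5974.85 ≈ 5975 N.
ΣF_y = 0: L_y + 5974.85 − 2250·sin43° − 3850 − ½·576.5·2.7 = 0 → L_y = 187.9 N.
ΣF_x = 0: L_x + 2250·cos43° = 0 → L_x = -1646 N.

L_x = -1646 N, L_y = 187.9 N, R_y = 5975 N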